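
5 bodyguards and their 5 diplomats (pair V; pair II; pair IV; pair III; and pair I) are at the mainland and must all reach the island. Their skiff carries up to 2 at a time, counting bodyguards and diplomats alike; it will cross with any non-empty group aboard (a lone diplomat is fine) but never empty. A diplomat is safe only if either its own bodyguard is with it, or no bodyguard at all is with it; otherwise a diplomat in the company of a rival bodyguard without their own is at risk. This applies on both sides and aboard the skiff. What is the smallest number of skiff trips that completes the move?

Following every safe sequence of crossings from the start, the most of the 10 that can be at the island as the skiff arrives there on crossings 1, 3, 5, 7 is 2, 3, 4, 5 respectively; the best ever achieved is 5 of 10.
From crossing 9 on, no configuration arises that was not already reachable earlier: only 82 distinct safe configurations (who is on which side, and where the skiff is) can ever be reached, none of them has everyone across, and every continuation just revisits them. So no valid plan exists.

impossible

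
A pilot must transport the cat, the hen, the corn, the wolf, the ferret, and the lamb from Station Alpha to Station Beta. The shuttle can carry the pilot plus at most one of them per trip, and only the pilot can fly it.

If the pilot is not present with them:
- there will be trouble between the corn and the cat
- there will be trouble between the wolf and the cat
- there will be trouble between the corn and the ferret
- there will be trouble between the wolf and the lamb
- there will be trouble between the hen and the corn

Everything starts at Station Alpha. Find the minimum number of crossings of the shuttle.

Whatever the first load, the items left behind include a forbidden pair without the pilot. No opening move is safe, so no plan exists.

impossible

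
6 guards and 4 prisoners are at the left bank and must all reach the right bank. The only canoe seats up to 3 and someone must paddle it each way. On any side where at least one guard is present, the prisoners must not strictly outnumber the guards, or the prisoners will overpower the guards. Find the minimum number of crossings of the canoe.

9

Counting alone: each trip to the right bank takes at most 3 across and each return brings at least 1 back, so after t trips out (and t−1 returns) at most 3t − (t−1) of the 10 are across; that first reaches 10 at t = 5, so at least 9 crossings are needed.
The plan below uses exactly 9 crossings, so it is optimal:
1. 2 prisoners → the right bank.  (the left bank: 6G 2P; the right bank: 0G 2P)
2. 1 prisoner ← the left bank.  (the left bank: 6G 3P; the right bank: 0G 1P)
3. 3 prisoners → the right bank.  (the left bank: 6G 0P; the right bank: 0G 4P)
4. 1 prisoner ← the left bank.  (the left bank: 6G 1P; the right bank: 0G 3P)
5. 3 guards → the right bank.  (the left bank: 3G 1P; the right bank: 3G 3P)
6. 1 prisoner ← the left bank.  (the left bank: 3G 2P; the right bank: 3G 2P)
7. 1 guard and 2 prisoners → the right bank.  (the left bank: 2G 0P; the right bank: 4G 4P)
8. 1 prisoner ← the left bank.  (the left bank: 2G 1P; the right bank: 4G 3P)
9. 2 guards and 1 prisoner → the right bank.  (the left bank: 0G 0P; the right bank: 6G 4P)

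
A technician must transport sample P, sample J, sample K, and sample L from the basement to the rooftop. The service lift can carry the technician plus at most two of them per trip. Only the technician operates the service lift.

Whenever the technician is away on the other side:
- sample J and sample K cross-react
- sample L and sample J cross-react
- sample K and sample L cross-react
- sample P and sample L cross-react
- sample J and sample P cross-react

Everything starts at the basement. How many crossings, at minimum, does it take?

5

Counting alone: the technician can take at most 2 across per trip to the rooftop, so moving all 4 needs at least 2 loaded trips out, with a return between consecutive ones — at least 3 crossings.
The safety rule pushes this higher. Following every safe sequence of crossings, the most of the 4 that can be at the rooftop as the service lift arrives there on crossing 3 is 3 — never all 4.
So no plan with fewer than 5 crossings exists, and this one achieves 5:
1. Technician goes to the rooftop with sample J and sample L.  [the basement: sample K, sample P | the rooftop: sample J, sample L]
2. Technician goes back to the basement with sample J.  [the basement: sample J, sample K, sample P | the rooftop: sample L]
3. Technician goes to the rooftop with sample K and sample P.  [the basement: sample J | the rooftop: sample K, sample L, sample P]
4. Technician goes back to the basement with sample L.  [the basement: sample J, sample L | the rooftop: sample K, sample P]
5. Technician goes to the rooftop with sample J and sample L.  [the basement: — | the rooftop: sample J, sample K, sample L, sample P]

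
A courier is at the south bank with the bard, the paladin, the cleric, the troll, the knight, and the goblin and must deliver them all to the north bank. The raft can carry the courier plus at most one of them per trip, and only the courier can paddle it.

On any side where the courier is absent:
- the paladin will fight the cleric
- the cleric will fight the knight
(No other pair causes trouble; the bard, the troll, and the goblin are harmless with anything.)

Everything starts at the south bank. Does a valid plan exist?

1. Courier goes to the north bank with the cleric.
2. Courier goes back to the south bank alone.
3. Courier goes to the north bank with the bard.
4. Courier goes back to the south bank alone.
5. Courier goes to the north bank with the paladin.
6. Courier goes back to the south bank with the cleric.
7. Courier goes to the north bank with the knight.
8. Courier goes back to the south bank alone.
9. Courier goes to the north bank with the troll.
10. Courier goes back to the south bank alone.
11. Courier goes to the north bank with the goblin.
12. Courier goes back to the south bank alone.
13. Courier goes to the north bank with the cleric.

Yes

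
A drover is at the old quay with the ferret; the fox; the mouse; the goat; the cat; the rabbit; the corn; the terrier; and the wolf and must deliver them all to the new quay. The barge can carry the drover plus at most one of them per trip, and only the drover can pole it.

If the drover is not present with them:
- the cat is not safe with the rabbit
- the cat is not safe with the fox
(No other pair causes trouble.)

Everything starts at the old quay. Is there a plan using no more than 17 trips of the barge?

No

Counting alone: the drover can take at most 1 across per trip to the new quay, so moving all 9 needs at least 9 loaded trips out, with a return between consecutive ones — at least 17 crossings.
The safety rule pushes this higher. Following every safe sequence of crossings, the most of the 9 that can be at the new quay as the barge arrives there on crossing 17 is 8 — never all 9.
So the move cannot be finished within 17 crossings. (The shortest complete plan takes 19:)
1. Drover goes to the new quay with the cat.
2. Drover goes back to the old quay alone.
3. Drover goes to the new quay with the ferret.
4. Drover goes back to the old quay alone.
5. Drover goes to the new quay with the fox.
6. Drover goes back to the old quay with the cat.
7. Drover goes to the new quay with the rabbit.
8. Drover goes back to the old quay alone.
9. Drover goes to the new quay with the mouse.
10. Drover goes back to the old quay alone.
11. Drover goes to the new quay with the goat.
12. Drover goes back to the old quay alone.
13. Drover goes to the new quay with the corn.
14. Drover goes back to the old quay alone.
15. Drover goes to the new quay with the terrier.
16. Drover goes back to the old quay alone.
17. Drover goes to the new quay with the wolf.
18. Drover goes back to the old quay alone.
19. Drover goes to the new quay with the cat.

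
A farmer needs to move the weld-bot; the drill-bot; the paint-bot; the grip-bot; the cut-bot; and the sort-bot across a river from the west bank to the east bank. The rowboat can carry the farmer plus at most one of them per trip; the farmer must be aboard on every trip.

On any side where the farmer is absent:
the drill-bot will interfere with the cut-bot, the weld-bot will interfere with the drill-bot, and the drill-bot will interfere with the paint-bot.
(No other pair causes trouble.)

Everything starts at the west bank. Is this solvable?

No

Following every safe sequence of crossings from the start, the most of the 6 that can be at the east bank as the rowboat arrives there on crossings 1, 3, 5, 7 is 1, 2, 3, 4 respectively; the best ever achieved is 4 of 6.
From crossing 9 on, no configuration arises that was not already reachable earlier: only 36 distinct safe configurations (who is on which side, and where the rowboat is) can ever be reached, none of them has everyone across, and every continuation just revisits them. So no valid plan exists.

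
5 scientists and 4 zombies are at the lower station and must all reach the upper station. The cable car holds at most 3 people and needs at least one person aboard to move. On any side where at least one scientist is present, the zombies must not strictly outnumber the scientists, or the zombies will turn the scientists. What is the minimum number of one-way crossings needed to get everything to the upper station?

Counting alone: each trip to the upper station takes at most 3 across and each return brings at least 1 back, so after t trips out (and t−1 returns) at most 3t − (t−1) of the 9 are across; that first reaches 9 at t = 4, so at least 7 crossings are needed.
The plan below uses exactly 7 crossings, so it is optimal:
1. 3 zombies → the upper station.  (the lower station: 5S 1Z; the upper station: 0S 3Z)
2. 1 zombie ← the lower station.  (the lower station: 5S 2Z; the upper station: 0S 2Z)
3. 3 scientists → the upper station.  (the lower station: 2S 2Z; the upper station: 3S 2Z)
4. 1 scientist ← the lower station.  (the lower station: 3S 2Z; the upper station: 2S 2Z)
5. 2 scientists and 1 zombie → the upper station.  (the lower station: 1S 1Z; the upper station: 4S 3Z)
6. 1 scientist ← the lower station.  (the lower station: 2S 1Z; the upper station: 3S 3Z)
7. 2 scientists and 1 zombie → the upper station.  (the lower station: 0S 0Z; the upper station: 5S 4Z)

7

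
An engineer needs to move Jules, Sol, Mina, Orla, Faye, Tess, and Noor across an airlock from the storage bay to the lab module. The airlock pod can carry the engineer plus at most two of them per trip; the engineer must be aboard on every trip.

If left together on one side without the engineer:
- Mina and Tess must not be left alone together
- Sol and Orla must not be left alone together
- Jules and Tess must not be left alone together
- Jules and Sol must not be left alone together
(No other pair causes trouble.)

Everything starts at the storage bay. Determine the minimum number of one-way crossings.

Counting alone: the engineer can take at most 2 across per trip to the lab module, so moving all 7 needs at least 4 loaded trips out, with a return between consecutive ones — at least 7 crossings.
The safety rule pushes this higher. Following every safe sequence of crossings, the most of the 7 that can be at the lab module as the airlock pod arrives there on crossing 7 is 6 — never all 7.
So no plan with fewer than 9 crossings exists, and this one achieves 9:
1. Engineer goes to the lab module with Sol and Tess.  [the storage bay: Faye, Jules, Mina, Noor, Orla | the lab module: Sol, Tess]
2. Engineer goes back to the storage bay alone.  [the storage bay: Faye, Jules, Mina, Noor, Orla | the lab module: Sol, Tess]
3. Engineer goes to the lab module with Jules.  [the storage bay: Faye, Mina, Noor, Orla | the lab module: Jules, Sol, Tess]
4. Engineer goes back to the storage bay with Sol and Tess.  [the storage bay: Faye, Mina, Noor, Orla, Sol, Tess | the lab module: Jules]
5. Engineer goes to the lab module with Mina and Orla.  [the storage bay: Faye, Noor, Sol, Tess | the lab module: Jules, Mina, Orla]
6. Engineer goes back to the storage bay alone.  [the storage bay: Faye, Noor, Sol, Tess | the lab module: Jules, Mina, Orla]
7. Engineer goes to the lab module with Faye and Noor.  [the storage bay: Sol, Tess | the lab module: Faye, Jules, Mina, Noor, Orla]
8. Engineer goes back to the storage bay alone.  [the storage bay: Sol, Tess | the lab module: Faye, Jules, Mina, Noor, Orla]
9. Engineer goes to the lab module with Sol and Tess.  [the storage bay: — | the lab module: Faye, Jules, Mina, Noor, Orla, Sol, Tess]

9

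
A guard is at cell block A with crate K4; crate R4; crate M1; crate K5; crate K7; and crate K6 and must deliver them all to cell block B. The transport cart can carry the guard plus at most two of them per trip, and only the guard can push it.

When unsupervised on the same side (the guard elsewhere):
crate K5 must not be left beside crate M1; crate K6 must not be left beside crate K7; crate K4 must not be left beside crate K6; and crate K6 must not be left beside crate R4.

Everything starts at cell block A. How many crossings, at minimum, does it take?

Counting alone: the guard can take at most 2 across per trip to cell block B, so moving all 6 needs at least 3 loaded trips out, with a return between consecutive ones — at least 5 crossings.
The safety rule pushes this higher. Following every safe sequence of crossings, the most of the 6 that can be at cell block B as the transport cart arrives there on crossing 5 is 5 — never all 6.
So no plan with fewer than 7 crossings exists, and this one achieves 7:
1. Guard goes to cell block B with crate K6 and crate M1.  [cell block A: crate K4, crate K5, crate K7, crate R4 | cell block B: crate K6, crate M1]
2. Guard goes back to cell block A alone.  [cell block A: crate K4, crate K5, crate K7, crate R4 | cell block B: crate K6, crate M1]
3. Guard goes to cell block B with crate K4.  [cell block A: crate K5, crate K7, crate R4 | cell block B: crate K4, crate K6, crate M1]
4. Guard goes back to cell block A with crate K6.  [cell block A: crate K5, crate K6, crate K7, crate R4 | cell block B: crate K4, crate M1]
5. Guard goes to cell block B with crate K7 and crate R4.  [cell block A: crate K5, crate K6 | cell block B: crate K4, crate K7, crate M1, crate R4]
6. Guard goes back to cell block A alone.  [cell block A: crate K5, crate K6 | cell block B: crate K4, crate K7, crate M1, crate R4]
7. Guard goes to cell block B with crate K5 and crate K6.  [cell block A: — | cell block B: crate K4, crate K5, crate K6, crate K7, crate M1, crate R4]

7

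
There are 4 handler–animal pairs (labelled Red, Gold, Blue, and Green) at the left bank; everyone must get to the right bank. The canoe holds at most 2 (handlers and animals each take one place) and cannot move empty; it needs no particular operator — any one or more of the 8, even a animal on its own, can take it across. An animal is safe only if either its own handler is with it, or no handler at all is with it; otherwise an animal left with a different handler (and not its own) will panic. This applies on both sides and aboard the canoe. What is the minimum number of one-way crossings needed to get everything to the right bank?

Following every safe sequence of crossings from the start, the most of the 8 that can be at the right bank as the canoe arrives there on crossings 1, 3, 5 is 2, 3, 4 respectively; the best ever achieved is 4 of 8.
From crossing 7 on, no configuration arises that was not already reachable earlier: only 44 distinct safe configurations (who is on which side, and where the canoe is) can ever be reached, none of them has everyone across, and every continuation just revisits them. So no valid plan exists.

impossible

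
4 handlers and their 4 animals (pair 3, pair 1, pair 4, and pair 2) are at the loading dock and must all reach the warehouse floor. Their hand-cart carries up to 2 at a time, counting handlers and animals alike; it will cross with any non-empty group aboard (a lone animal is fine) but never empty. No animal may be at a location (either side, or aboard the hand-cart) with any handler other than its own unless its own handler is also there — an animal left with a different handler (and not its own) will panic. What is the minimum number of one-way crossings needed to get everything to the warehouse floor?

impossible

Following every safe sequence of crossings from the start, the most of the 8 that can be at the warehouse floor as the hand-cart arrives there on crossings 1, 3, 5 is 2, 3, 4 respectively; the best ever achieved is 4 of 8.
From crossing 7 on, no configuration arises that was not already reachable earlier: only 44 distinct safe configurations (who is on which side, and where the hand-cart is) can ever be reached, none of them has everyone across, and every continuation just revisits them. So no valid plan exists.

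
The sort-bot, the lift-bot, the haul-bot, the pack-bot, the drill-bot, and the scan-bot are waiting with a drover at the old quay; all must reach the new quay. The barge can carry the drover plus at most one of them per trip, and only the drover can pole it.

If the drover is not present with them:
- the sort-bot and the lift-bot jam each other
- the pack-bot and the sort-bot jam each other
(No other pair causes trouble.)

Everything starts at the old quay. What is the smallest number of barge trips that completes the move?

13

Counting alone: the drover can take at most 1 across per trip to the new quay, so moving all 6 needs at least 6 loaded trips out, with a return between consecutive ones — at least 11 crossings.
The safety rule pushes this higher. Following every safe sequence of crossings, the most of the 6 that can be at the new quay as the barge arrives there on crossing 11 is 5 — never all 6.
So no plan with fewer than 13 crossings exists, and this one achieves 13:
1. Drover goes to the new quay with the sort-bot.
2. Drover goes back to the old quay alone.
3. Drover goes to the new quay with the lift-bot.
4. Drover goes back to the old quay with the sort-bot.
5. Drover goes to the new quay with the pack-bot.
6. Drover goes back to the old quay alone.
7. Drover goes to the new quay with the haul-bot.
8. Drover goes back to the old quay alone.
9. Drover goes to the new quay with the drill-bot.
10. Drover goes back to the old quay alone.
11. Drover goes to the new quay with the scan-bot.
12. Drover goes back to the old quay alone.
13. Drover goes to the new quay with the sort-bot.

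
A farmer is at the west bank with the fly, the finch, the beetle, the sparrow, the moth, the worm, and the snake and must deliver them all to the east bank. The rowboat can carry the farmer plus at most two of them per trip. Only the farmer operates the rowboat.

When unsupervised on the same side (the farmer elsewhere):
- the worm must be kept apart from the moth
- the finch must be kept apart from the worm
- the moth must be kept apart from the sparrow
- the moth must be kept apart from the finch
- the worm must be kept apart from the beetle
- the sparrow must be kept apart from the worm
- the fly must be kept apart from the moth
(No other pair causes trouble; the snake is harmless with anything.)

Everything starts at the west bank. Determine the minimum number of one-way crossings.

Counting alone: the farmer can take at most 2 across per trip to the east bank, so moving all 7 needs at least 4 loaded trips out, with a return between consecutive ones — at least 7 crossings.
The safety rule pushes this higher. Following every safe sequence of crossings, the most of the 7 that can be at the east bank as the rowboat arrives there on crossings 7, 9 is 5, 6 respectively — never all 7.
So no plan with fewer than 11 crossings exists, and this one achieves 11:
1. Farmer goes to the east bank with the moth and the worm.
2. Farmer goes back to the west bank with the moth.
3. Farmer goes to the east bank with the fly and the moth.
4. Farmer goes back to the west bank with the moth.
5. Farmer goes to the east bank with the finch and the sparrow.
6. Farmer goes back to the west bank with the worm.
7. Farmer goes to the east bank with the beetle and the moth.
8. Farmer goes back to the west bank with the moth.
9. Farmer goes to the east bank with the moth and the snake.
10. Farmer goes back to the west bank with the moth.
11. Farmer goes to the east bank with the moth and the worm.

11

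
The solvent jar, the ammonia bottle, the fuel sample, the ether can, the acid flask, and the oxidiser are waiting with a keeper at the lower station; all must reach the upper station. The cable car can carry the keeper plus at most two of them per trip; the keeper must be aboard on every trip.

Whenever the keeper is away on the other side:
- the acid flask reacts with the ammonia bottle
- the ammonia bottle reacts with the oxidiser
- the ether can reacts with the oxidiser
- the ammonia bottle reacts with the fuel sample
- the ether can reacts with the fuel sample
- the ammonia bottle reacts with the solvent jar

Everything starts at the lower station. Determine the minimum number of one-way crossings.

Counting alone: the keeper can take at most 2 across per trip to the upper station, so moving all 6 needs at least 3 loaded trips out, with a return between consecutive ones — at least 5 crossings.
The safety rule pushes this higher. Following every safe sequence of crossings, the most of the 6 that can be at the upper station as the cable car arrives there on crossing 5 is 5 — never all 6.
So no plan with fewer than 7 crossings exists, and this one achieves 7:
1. Keeper goes to the upper station with the ammonia bottle and the ether can.  [the lower station: the acid flask, the fuel sample, the oxidiser, the solvent jar | the upper station: the ammonia bottle, the ether can]
2. Keeper goes back to the lower station alone.  [the lower station: the acid flask, the fuel sample, the oxidiser, the solvent jar | the upper station: the ammonia bottle, the ether can]
3. Keeper goes to the upper station with the fuel sample and the solvent jar.  [the lower station: the acid flask, the oxidiser | the upper station: the ammonia bottle, the ether can, the fuel sample, the solvent jar]
4. Keeper goes back to the lower station with the ammonia bottle and the ether can.  [the lower station: the acid flask, the ammonia bottle, the ether can, the oxidiser | the upper station: the fuel sample, the solvent jar]
5. Keeper goes to the upper station with the acid flask and the oxidiser.  [the lower station: the ammonia bottle, the ether can | the upper station: the acid flask, the fuel sample, the oxidiser, the solvent jar]
6. Keeper goes back to the lower station alone.  [the lower station: the ammonia bottle, the ether can | the upper station: the acid flask, the fuel sample, the oxidiser, the solvent jar]
7. Keeper goes to the upper station with the ammonia bottle and the ether can.  [the lower station: — | the upper station: the acid flask, the ammonia bottle, the ether can, the fuel sample, the oxidiser, the solvent jar]

7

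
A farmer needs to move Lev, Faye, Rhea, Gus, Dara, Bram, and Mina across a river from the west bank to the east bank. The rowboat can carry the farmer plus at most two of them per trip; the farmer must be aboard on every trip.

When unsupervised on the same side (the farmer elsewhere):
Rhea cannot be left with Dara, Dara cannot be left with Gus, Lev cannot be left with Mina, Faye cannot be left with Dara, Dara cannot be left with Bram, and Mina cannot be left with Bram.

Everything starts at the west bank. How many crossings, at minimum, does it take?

9

Counting alone: the farmer can take at most 2 across per trip to the east bank, so moving all 7 needs at least 4 loaded trips out, with a return between consecutive ones — at least 7 crossings.
The safety rule pushes this higher. Following every safe sequence of crossings, the most of the 7 that can be at the east bank as the rowboat arrives there on crossing 7 is 6 — never all 7.
So no plan with fewer than 9 crossings exists, and this one achieves 9:
1. Farmer goes to the east bank with Dara and Mina.  [the west bank: Bram, Faye, Gus, Lev, Rhea | the east bank: Dara, Mina]
2. Farmer goes back to the west bank alone.  [the west bank: Bram, Faye, Gus, Lev, Rhea | the east bank: Dara, Mina]
3. Farmer goes to the east bank with Lev.  [the west bank: Bram, Faye, Gus, Rhea | the east bank: Dara, Lev, Mina]
4. Farmer goes back to the west bank with Mina.  [the west bank: Bram, Faye, Gus, Mina, Rhea | the east bank: Dara, Lev]
5. Farmer goes to the east bank with Bram and Faye.  [the west bank: Gus, Mina, Rhea | the east bank: Bram, Dara, Faye, Lev]
6. Farmer goes back to the west bank with Dara.  [the west bank: Dara, Gus, Mina, Rhea | the east bank: Bram, Faye, Lev]
7. Farmer goes to the east bank with Gus and Rhea.  [the west bank: Dara, Mina | the east bank: Bram, Faye, Gus, Lev, Rhea]
8. Farmer goes back to the west bank alone.  [the west bank: Dara, Mina | the east bank: Bram, Faye, Gus, Lev, Rhea]
9. Farmer goes to the east bank with Dara and Mina.  [the west bank: — | the east bank: Bram, Dara, Faye, Gus, Lev, Mina, Rhea]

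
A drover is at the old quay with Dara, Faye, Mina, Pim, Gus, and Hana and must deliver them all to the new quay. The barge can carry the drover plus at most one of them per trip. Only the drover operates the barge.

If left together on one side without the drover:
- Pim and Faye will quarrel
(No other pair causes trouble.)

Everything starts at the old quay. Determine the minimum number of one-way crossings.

11

Counting alone: the drover can take at most 1 across per trip to the new quay, so moving all 6 needs at least 6 loaded trips out, with a return between consecutive ones — at least 11 crossings.
The plan below uses exactly 11 crossings, so it is optimal:
1. Drover goes to the new quay with Faye.  [the old quay: Dara, Gus, Hana, Mina, Pim | the new quay: Faye]
2. Drover goes back to the old quay alone.  [the old quay: Dara, Gus, Hana, Mina, Pim | the new quay: Faye]
3. Drover goes to the new quay with Dara.  [the old quay: Gus, Hana, Mina, Pim | the new quay: Dara, Faye]
4. Drover goes back to the old quay alone.  [the old quay: Gus, Hana, Mina, Pim | the new quay: Dara, Faye]
5. Drover goes to the new quay with Mina.  [the old quay: Gus, Hana, Pim | the new quay: Dara, Faye, Mina]
6. Drover goes back to the old quay alone.  [the old quay: Gus, Hana, Pim | the new quay: Dara, Faye, Mina]
7. Drover goes to the new quay with Gus.  [the old quay: Hana, Pim | the new quay: Dara, Faye, Gus, Mina]
8. Drover goes back to the old quay alone.  [the old quay: Hana, Pim | the new quay: Dara, Faye, Gus, Mina]
9. Drover goes to the new quay with Hana.  [the old quay: Pim | the new quay: Dara, Faye, Gus, Hana, Mina]
10. Drover goes back to the old quay alone.  [the old quay: Pim | the new quay: Dara, Faye, Gus, Hana, Mina]
11. Drover goes to the new quay with Pim.  [the old quay: — | the new quay: Dara, Faye, Gus, Hana, Mina, Pim]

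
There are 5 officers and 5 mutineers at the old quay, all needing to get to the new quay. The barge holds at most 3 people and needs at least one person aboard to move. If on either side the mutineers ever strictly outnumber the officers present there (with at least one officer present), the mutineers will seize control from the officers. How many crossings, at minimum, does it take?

Counting alone: each trip to the new quay takes at most 3 across and each return brings at least 1 back, so after t trips out (and t−1 returns) at most 3t − (t−1) of the 10 are across; that first reaches 10 at t = 5, so at least 9 crossings are needed.
The safety rule pushes this higher. Following every safe sequence of crossings, the most of the 10 that can be at the new quay as the barge arrives there on crossing 9 is 9 — never all 10.
So no plan with fewer than 11 crossings exists, and this one achieves 11:
1. 2 mutineers → the new quay.  (the old quay: 5O 3M; the new quay: 0O 2M)
2. 1 mutineer ← the old quay.  (the old quay: 5O 4M; the new quay: 0O 1M)
3. 3 mutineers → the new quay.  (the old quay: 5O 1M; the new quay: 0O 4M)
4. 1 mutineer ← the old quay.  (the old quay: 5O 2M; the new quay: 0O 3M)
5. 3 officers → the new quay.  (the old quay: 2O 2M; the new quay: 3O 3M)
6. 1 officer and 1 mutineer ← the old quay.  (the old quay: 3O 3M; the new quay: 2O 2M)
7. 3 officers → the new quay.  (the old quay: 0O 3M; the new quay: 5O 2M)
8. 1 mutineer ← the old quay.  (the old quay: 0O 4M; the new quay: 5O 1M)
9. 2 mutineers → the new quay.  (the old quay: 0O 2M; the new quay: 5O 3M)
10. 1 mutineer ← the old quay.  (the old quay: 0O 3M; the new quay: 5O 2M)
11. 3 mutineers → the new quay.  (the old quay: 0O 0M; the new quay: 5O 5M)

11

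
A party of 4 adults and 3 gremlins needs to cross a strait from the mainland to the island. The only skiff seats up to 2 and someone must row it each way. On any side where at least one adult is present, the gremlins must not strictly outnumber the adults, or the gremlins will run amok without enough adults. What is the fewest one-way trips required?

11

Counting alone: each trip to the island takes at most 2 across and each return brings at least 1 back, so after t trips out (and t−1 returns) at most 2t − (t−1) of the 7 are across; that first reaches 7 at t = 6, so at least 11 crossings are needed.
The plan below uses exactly 11 crossings, so it is optimal:
1. 2 gremlins → the island.  (the mainland: 4A 1G; the island: 0A 2G)
2. 1 gremlin ← the mainland.  (the mainland: 4A 2G; the island: 0A 1G)
3. 2 gremlins → the island.  (the mainland: 4A 0G; the island: 0A 3G)
4. 1 gremlin ← the mainland.  (the mainland: 4A 1G; the island: 0A 2G)
5. 2 adults → the island.  (the mainland: 2A 1G; the island: 2A 2G)
6. 1 gremlin ← the mainland.  (the mainland: 2A 2G; the island: 2A 1G)
7. 1 adult and 1 gremlin → the island.  (the mainland: 1A 1G; the island: 3A 2G)
8. 1 adult ← the mainland.  (the mainland: 2A 1G; the island: 2A 2G)
9. 1 adult and 1 gremlin → the island.  (the mainland: 1A 0G; the island: 3A 3G)
10. 1 gremlin ← the mainland.  (the mainland: 1A 1G; the island: 3A 2G)
11. 1 adult and 1 gremlin → the island.  (the mainland: 0A 0G; the island: 4A 3G)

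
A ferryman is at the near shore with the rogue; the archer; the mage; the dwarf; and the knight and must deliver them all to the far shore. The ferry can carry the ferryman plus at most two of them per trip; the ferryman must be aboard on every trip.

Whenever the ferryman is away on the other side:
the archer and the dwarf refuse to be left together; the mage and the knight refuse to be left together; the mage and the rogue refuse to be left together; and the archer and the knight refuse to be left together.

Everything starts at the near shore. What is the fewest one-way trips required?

7

Counting alone: the ferryman can take at most 2 across per trip to the far shore, so moving all 5 needs at least 3 loaded trips out, with a return between consecutive ones — at least 5 crossings.
The safety rule pushes this higher. Following every safe sequence of crossings, the most of the 5 that can be at the far shore as the ferry arrives there on crossing 5 is 4 — never all 5.
So no plan with fewer than 7 crossings exists, and this one achieves 7:
1. Ferryman goes to the far shore with the archer and the mage.
2. Ferryman goes back to the near shore alone.
3. Ferryman goes to the far shore with the rogue.
4. Ferryman goes back to the near shore with the mage.
5. Ferryman goes to the far shore with the dwarf and the knight.
6. Ferryman goes back to the near shore with the archer.
7. Ferryman goes to the far shore with the archer and the mage.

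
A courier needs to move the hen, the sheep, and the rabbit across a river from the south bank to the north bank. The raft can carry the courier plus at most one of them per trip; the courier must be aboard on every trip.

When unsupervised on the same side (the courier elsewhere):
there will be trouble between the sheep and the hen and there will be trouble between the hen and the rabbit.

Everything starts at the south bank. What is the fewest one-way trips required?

Counting alone: the courier can take at most 1 across per trip to the north bank, so moving all 3 needs at least 3 loaded trips out, with a return between consecutive ones — at least 5 crossings.
The safety rule pushes this higher. Following every safe sequence of crossings, the most of the 3 that can be at the north bank as the raft arrives there on crossing 5 is 2 — never all 3.
So no plan with fewer than 7 crossings exists, and this one achieves 7:
1. Courier goes to the north bank with the hen.  [the south bank: the rabbit, the sheep | the north bank: the hen]
2. Courier goes back to the south bank alone.  [the south bank: the rabbit, the sheep | the north bank: the hen]
3. Courier goes to the north bank with the sheep.  [the south bank: the rabbit | the north bank: the hen, the sheep]
4. Courier goes back to the south bank with the hen.  [the south bank: the hen, the rabbit | the north bank: the sheep]
5. Courier goes to the north bank with the rabbit.  [the south bank: the hen | the north bank: the rabbit, the sheep]
6. Courier goes back to the south bank alone.  [the south bank: the hen | the north bank: the rabbit, the sheep]
7. Courier goes to the north bank with the hen.  [the south bank: — | the north bank: the hen, the rabbit, the sheep]

7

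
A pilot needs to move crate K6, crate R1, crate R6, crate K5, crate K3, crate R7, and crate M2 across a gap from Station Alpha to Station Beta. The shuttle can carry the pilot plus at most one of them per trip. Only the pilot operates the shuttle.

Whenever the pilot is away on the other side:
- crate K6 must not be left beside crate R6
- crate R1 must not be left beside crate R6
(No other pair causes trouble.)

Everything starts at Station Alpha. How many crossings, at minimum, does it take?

15

Counting alone: the pilot can take at most 1 across per trip to Station Beta, so moving all 7 needs at least 7 loaded trips out, with a return between consecutive ones — at least 13 crossings.
The safety rule pushes this higher. Following every safe sequence of crossings, the most of the 7 that can be at Station Beta as the shuttle arrives there on crossing 13 is 6 — never all 7.
So no plan with fewer than 15 crossings exists, and this one achieves 15:
1. Pilot goes to Station Beta with crate R6.
2. Pilot goes back to Station Alpha alone.
3. Pilot goes to Station Beta with crate K6.
4. Pilot goes back to Station Alpha with crate R6.
5. Pilot goes to Station Beta with crate R1.
6. Pilot goes back to Station Alpha alone.
7. Pilot goes to Station Beta with crate K5.
8. Pilot goes back to Station Alpha alone.
9. Pilot goes to Station Beta with crate K3.
10. Pilot goes back to Station Alpha alone.
11. Pilot goes to Station Beta with crate R7.
12. Pilot goes back to Station Alpha alone.
13. Pilot goes to Station Beta with crate M2.
14. Pilot goes back to Station Alpha alone.
15. Pilot goes to Station Beta with crate R6.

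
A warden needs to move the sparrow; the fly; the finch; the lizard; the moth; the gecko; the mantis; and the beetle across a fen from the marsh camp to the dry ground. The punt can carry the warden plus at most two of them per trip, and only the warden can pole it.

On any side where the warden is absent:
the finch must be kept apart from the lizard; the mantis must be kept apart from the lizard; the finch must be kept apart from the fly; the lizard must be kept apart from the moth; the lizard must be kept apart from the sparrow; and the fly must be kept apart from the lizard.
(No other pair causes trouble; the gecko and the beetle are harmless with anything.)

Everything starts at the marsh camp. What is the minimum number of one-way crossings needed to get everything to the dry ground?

Counting alone: the warden can take at most 2 across per trip to the dry ground, so moving all 8 needs at least 4 loaded trips out, with a return between consecutive ones — at least 7 crossings.
The safety rule pushes this higher. Following every safe sequence of crossings, the most of the 8 that can be at the dry ground as the punt arrives there on crossings 7, 9, 11 is 5, 6, 7 respectively — never all 8.
So no plan with fewer than 13 crossings exists, and this one achieves 13:
1. Warden goes to the dry ground with the fly and the lizard.
2. Warden goes back to the marsh camp with the fly.
3. Warden goes to the dry ground with the fly and the sparrow.
4. Warden goes back to the marsh camp with the lizard.
5. Warden goes to the dry ground with the lizard and the moth.
6. Warden goes back to the marsh camp with the lizard.
7. Warden goes to the dry ground with the finch and the mantis.
8. Warden goes back to the marsh camp with the fly.
9. Warden goes to the dry ground with the fly and the gecko.
10. Warden goes back to the marsh camp with the fly.
11. Warden goes to the dry ground with the beetle and the fly.
12. Warden goes back to the marsh camp with the fly.
13. Warden goes to the dry ground with the fly and the lizard.

13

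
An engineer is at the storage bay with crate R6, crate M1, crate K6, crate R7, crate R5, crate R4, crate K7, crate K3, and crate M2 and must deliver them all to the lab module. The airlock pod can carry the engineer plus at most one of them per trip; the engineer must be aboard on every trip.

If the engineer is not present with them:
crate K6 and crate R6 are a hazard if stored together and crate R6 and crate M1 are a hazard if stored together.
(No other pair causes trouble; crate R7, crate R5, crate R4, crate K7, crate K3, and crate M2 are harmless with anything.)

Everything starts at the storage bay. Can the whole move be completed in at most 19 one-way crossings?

Yes — this plan uses 19 crossings (≤ 19):
1. Engineer goes to the lab module with crate R6.  [the storage bay: crate K3, crate K6, crate K7, crate M1, crate M2, crate R4, crate R5, crate R7 | the lab module: crate R6]
2. Engineer goes back to the storage bay alone.  [the storage bay: crate K3, crate K6, crate K7, crate M1, crate M2, crate R4, crate R5, crate R7 | the lab module: crate R6]
3. Engineer goes to the lab module with crate M1.  [the storage bay: crate K3, crate K6, crate K7, crate M2, crate R4, crate R5, crate R7 | the lab module: crate M1, crate R6]
4. Engineer goes back to the storage bay with crate R6.  [the storage bay: crate K3, crate K6, crate K7, crate M2, crate R4, crate R5, crate R6, crate R7 | the lab module: crate M1]
5. Engineer goes to the lab module with crate K6.  [the storage bay: crate K3, crate K7, crate M2, crate R4, crate R5, crate R6, crate R7 | the lab module: crate K6, crate M1]
6. Engineer goes back to the storage bay alone.  [the storage bay: crate K3, crate K7, crate M2, crate R4, crate R5, crate R6, crate R7 | the lab module: crate K6, crate M1]
7. Engineer goes to the lab module with crate R7.  [the storage bay: crate K3, crate K7, crate M2, crate R4, crate R5, crate R6 | the lab module: crate K6, crate M1, crate R7]
8. Engineer goes back to the storage bay alone.  [the storage bay: crate K3, crate K7, crate M2, crate R4, crate R5, crate R6 | the lab module: crate K6, crate M1, crate R7]
9. Engineer goes to the lab module with crate R5.  [the storage bay: crate K3, crate K7, crate M2, crate R4, crate R6 | the lab module: crate K6, crate M1, crate R5, crate R7]
10. Engineer goes back to the storage bay alone.  [the storage bay: crate K3, crate K7, crate M2, crate R4, crate R6 | the lab module: crate K6, crate M1, crate R5, crate R7]
11. Engineer goes to the lab module with crate R4.  [the storage bay: crate K3, crate K7, crate M2, crate R6 | the lab module: crate K6, crate M1, crate R4, crate R5, crate R7]
12. Engineer goes back to the storage bay alone.  [the storage bay: crate K3, crate K7, crate M2, crate R6 | the lab module: crate K6, crate M1, crate R4, crate R5, crate R7]
13. Engineer goes to the lab module with crate K7.  [the storage bay: crate K3, crate M2, crate R6 | the lab module: crate K6, crate K7, crate M1, crate R4, crate R5, crate R7]
14. Engineer goes back to the storage bay alone.  [the storage bay: crate K3, crate M2, crate R6 | the lab module: crate K6, crate K7, crate M1, crate R4, crate R5, crate R7]
15. Engineer goes to the lab module with crate K3.  [the storage bay: crate M2, crate R6 | the lab module: crate K3, crate K6, crate K7, crate M1, crate R4, crate R5, crate R7]
16. Engineer goes back to the storage bay alone.  [the storage bay: crate M2, crate R6 | the lab module: crate K3, crate K6, crate K7, crate M1, crate R4, crate R5, crate R7]
17. Engineer goes to the lab module with crate M2.  [the storage bay: crate R6 | the lab module: crate K3, crate K6, crate K7, crate M1, crate M2, crate R4, crate R5, crate R7]
18. Engineer goes back to the storage bay alone.  [the storage bay: crate R6 | the lab module: crate K3, crate K6, crate K7, crate M1, crate M2, crate R4, crate R5, crate R7]
19. Engineer goes to the lab module with crate R6.  [the storage bay: — | the lab module: crate K3, crate K6, crate K7, crate M1, crate M2, crate R4, crate R5, crate R6, crate R7]

Yes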